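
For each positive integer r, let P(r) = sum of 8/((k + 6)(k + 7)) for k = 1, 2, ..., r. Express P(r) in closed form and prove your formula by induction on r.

We claim P(r) = 8r/(7(r + 7)) for all r ≥ 1.
Base step (r = 1): P(1) = 1/7, and the closed form gives 1/7. They agree.
For the inductive step, assume it holds for an arbitrary k ≥ 1, so P(k) = 8k/(7(k + 7)).
Then P(k+1) = P(k) + (8/((k + 7)(k + 8))) = (8k/(7(k + 7))) + (8/((k + 7)(k + 8))).
Simplifying, P(k+1) = 8(k + 1)/(7(k + 8)) = 8(k+1)/(7((k+1) + 7)),
which is the closed form with r = k+1.
This completes the induction.

P(r) = 8r/(7(r + 7))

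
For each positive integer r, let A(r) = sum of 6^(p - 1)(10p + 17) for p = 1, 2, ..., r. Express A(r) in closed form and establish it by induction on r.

We claim A(r) = 6^r(2r + 3) - 3 for all r ≥ 1.
For the base case r = 1: A(1) = 27, and the closed form gives 27. They agree.
For the inductive step, assume it holds for an arbitrary p ≥ 1, so A(p) = 6^p(2p + 3) - 3.
Then A(p+1) = A(p) + (6^p(10p + 27)) = (6^p(2p + 3) - 3) + (6^p(10p + 27)).
Simplifying, A(p+1) = 12·6^p·p + 30·6^p - 3 = 6^(p+1)(2(p+1) + 3) - 3,
which is the closed form with r = p+1.
By induction, the statement is established for all r ≥ 1.

A(r) = 6^r(2r + 3) - 3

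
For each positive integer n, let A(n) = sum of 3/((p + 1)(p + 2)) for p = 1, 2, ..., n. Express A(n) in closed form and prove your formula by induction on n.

We claim A(n) = 3n/(2(n + 2)) for all n ≥ 1.
For the base case n = 1: A(1) = 1/2, and the closed form gives 1/2. They agree.
For the inductive step, assume it holds for an arbitrary p ≥ 1, so A(p) = 3p/(2(p + 2)).
Then A(p+1) = A(p) + (3/((p + 2)(p + 3))) = (3p/(2(p + 2))) + (3/((p + 2)(p + 3))).
Simplifying, A(p+1) = 3(p + 1)/(2(p + 3)) = 3(p+1)/(2((p+1) + 2)),
which is the closed form with n = p+1.
Hence, by induction on n, the claim holds for every n ≥ 1.

A(n) = 3n/(2(n + 2))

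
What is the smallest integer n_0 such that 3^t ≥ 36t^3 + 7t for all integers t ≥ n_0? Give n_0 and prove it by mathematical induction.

At t = 9: 19683 < 26307, so the inequality fails and n_0 ≥ 10. We prove 3^t ≥ 36t^3 + 7t for all t ≥ 10.
Base case (t = 10): 3^t = 59049 and 36t^3 + 7t = 36070, so 59049 ≥ 36070.
For the inductive step, assume it holds for an arbitrary i ≥ 10, so 3^i ≥ 36i^3 + 7i.
Then 3^(i + 1) = 3·(3^i) ≥ 3·(36i^3 + 7i).
Also, for i ≥ 10 we have 3·(36i^3 + 7i) ≥ 36(i+1)^3 + 7(i+1), since 3·(36i^3 + 7i) − (36(i+1)^3 + 7(i+1)) = 72i^3 - 108i^2 - 94i - 43, which is nonnegative for all i ≥ 10.
Combining, 3^(i + 1) ≥ 36(i+1)^3 + 7(i+1).
Hence, by induction on t, the claim holds for every t ≥ 10.
Hence the smallest such n_0 is 10.

n_0 = 10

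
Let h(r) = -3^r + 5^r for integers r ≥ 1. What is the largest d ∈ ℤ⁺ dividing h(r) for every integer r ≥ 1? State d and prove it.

d = 2

Computing the first values: h(1) = 2 and h(2) = 16; gcd(2, 16) = 2, so d ≤ 2.
We prove 2 | -3^r + 5^r for all r ≥ 1 by induction on r.
Base case (r = 1): h(1) = 2 = 2·(1), so 2 | h(1).
For the inductive step, assume it holds for an arbitrary m ≥ 1, i.e. 2 | h(m). Then
5^{m+1} − 3^{m+1} = 5·5^m − 3·3^m = 5·(5^m − 3^m) + (2)·3^m. The first term is divisible by 2 by the inductive hypothesis, and the second term (2)·3^m is divisible by 2 since 2 | 2. Hence 2 | h(m+1).
By induction, the statement is established for all r ≥ 1.
Therefore the largest such d is 2.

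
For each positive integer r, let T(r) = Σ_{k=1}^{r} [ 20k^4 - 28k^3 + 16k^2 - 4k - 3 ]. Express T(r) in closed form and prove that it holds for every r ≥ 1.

T(r) = r(4r^4 + 3r^3 - 2r^2 - r - 3)

We claim T(r) = r(4r^4 + 3r^3 - 2r^2 - r - 3) for all r ≥ 1.
Base step (r = 1): T(1) = 1, and the closed form gives 1. They agree.
Inductive step: assume the claim holds for r = k, so T(k) = k(4k^4 + 3k^3 - 2k^2 - k - 3).
Then T(k+1) = T(k) + (20k^4 + 52k^3 + 52k^2 + 24k + 1) = (k(4k^4 + 3k^3 - 2k^2 - k - 3)) + (20k^4 + 52k^3 + 52k^2 + 24k + 1).
Simplifying, T(k+1) = (k + 1)(4k^4 + 19k^3 + 31k^2 + 20k + 1) = (k+1)(4(k+1)^4 + 3(k+1)^3 - 2(k+1)^2 - (k+1) - 3),
which is the closed form with r = k+1.
By the principle of mathematical induction, the result holds for all r ≥ 1.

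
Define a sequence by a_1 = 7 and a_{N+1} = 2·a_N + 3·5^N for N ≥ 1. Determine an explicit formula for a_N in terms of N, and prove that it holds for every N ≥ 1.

Computing the first terms: a_1 = 7, a_2 = 29, a_3 = 133. This suggests a_N = 2^N + 5^N.
For the base case N = 1: the formula gives 7 = 7 = a_1.
Inductive step: assume the claim holds for N = i, so a_i = 2^i + 5^i.
Then a_{i+1} = 2·a_i + 3·5^i = 2·(2^i + 5^i) + 3·5^i = 2^(i + 1) + 5^(i + 1),
which is the claimed formula at N = i+1.
By induction, the statement is established for all N ≥ 1.

a_N = 2^N + 5^N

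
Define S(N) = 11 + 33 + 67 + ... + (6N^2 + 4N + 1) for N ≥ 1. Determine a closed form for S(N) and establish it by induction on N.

S(N) = N(2N^2 + 5N + 4)

We claim S(N) = N(2N^2 + 5N + 4) for all N ≥ 1.
Base step (N = 1): S(1) = 11, and the closed form gives 11. They agree.
Inductive step: assume the claim holds for N = p, so S(p) = p(2p^2 + 5p + 4).
Then S(p+1) = S(p) + (6p^2 + 16p + 11) = (p(2p^2 + 5p + 4)) + (6p^2 + 16p + 11).
Simplifying, S(p+1) = (p + 1)(2p^2 + 9p + 11) = (p+1)(2(p+1)^2 + 5(p+1) + 4),
which is the closed form with N = p+1.
By induction, the statement is established for all N ≥ 1.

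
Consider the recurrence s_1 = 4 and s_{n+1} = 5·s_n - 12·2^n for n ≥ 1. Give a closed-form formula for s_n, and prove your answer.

Computing the first terms: s_1 = 4, s_2 = -4, s_3 = -68. This suggests s_n = 2^(n + 2) - 4·5^(n - 1).
When n = 1: the formula gives 4 = 4 = s_1.
For the inductive step, assume it holds for an arbitrary j ≥ 1, so s_j = 2^(j + 2) - 4·5^(j - 1).
Then s_{j+1} = 5·s_j - 12·2^j = 5·(2^(j + 2) - 4·5^(j - 1)) - 12·2^j = 2^(j + 3) - 4·5^j = 2^((j+1) + 2) - 4·5^((j+1) - 1),
which is the claimed formula at n = j+1.
Hence, by induction on n, the claim holds for every n ≥ 1.

s_n = 2^(n + 2) - 4·5^(n - 1)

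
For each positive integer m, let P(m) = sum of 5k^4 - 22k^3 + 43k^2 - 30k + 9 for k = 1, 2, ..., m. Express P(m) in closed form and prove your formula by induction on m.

We claim P(m) = m(m^4 - 3m^3 + 5m^2 + m + 1) for all m ≥ 1.
Base step (m = 1): P(1) = 5, and the closed form gives 5. They agree.
For the inductive step, assume it holds for an arbitrary k ≥ 1, so P(k) = k(k^4 - 3k^3 + 5k^2 + k + 1).
Then P(k+1) = P(k) + (5k^4 - 2k^3 + 7k^2 + 10k + 5) = (k(k^4 - 3k^3 + 5k^2 + k + 1)) + (5k^4 - 2k^3 + 7k^2 + 10k + 5).
Simplifying, P(k+1) = (k + 1)(k^4 + k^3 + 2k^2 + 6k + 5) = (k+1)((k+1)^4 - 3(k+1)^3 + 5(k+1)^2 + (k+1) + 1),
which is the closed form with m = k+1.
This completes the induction.

P(m) = m(m^4 - 3m^3 + 5m^2 + m + 1)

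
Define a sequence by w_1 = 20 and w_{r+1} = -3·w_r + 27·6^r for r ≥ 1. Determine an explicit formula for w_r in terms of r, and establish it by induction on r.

w_r = 2(-3)^(r - 1) + 3·6^r

Computing the first terms: w_1 = 20, w_2 = 102, w_3 = 666. This suggests w_r = 2(-3)^(r - 1) + 3·6^r.
Base step (r = 1): the formula gives 20 = 20 = w_1.
Suppose the result is true for r = m, so w_m = 2(-3)^(m - 1) + 3·6^m.
Then w_{m+1} = -3·w_m + 27·6^m = -3·(2(-3)^(m - 1) + 3·6^m) + 27·6^m = 2(-3)^m + 3·6^(m + 1) = 2(-3)^((m+1) - 1) + 3·6^(m+1),
which is the claimed formula at r = m+1.
By induction, the statement is established for all r ≥ 1.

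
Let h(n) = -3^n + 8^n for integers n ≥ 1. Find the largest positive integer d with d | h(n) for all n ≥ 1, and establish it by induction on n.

d = 5

Computing the first values: h(1) = 5 and h(2) = 55; gcd(5, 55) = 5, so d ≤ 5.
We prove 5 | -3^n + 8^n for all n ≥ 1 by induction on n.
Base step (n = 1): h(1) = 5 = 5·(1), so 5 | h(1).
Suppose the result is true for n = k, i.e. 5 | h(k). Then
8^{k+1} − 3^{k+1} = 8·8^k − 3·3^k = 8·(8^k − 3^k) + (5)·3^k. The first term is divisible by 5 by the inductive hypothesis, and the second term (5)·3^k is divisible by 5 since 5 | 5. Hence 5 | h(k+1).
Hence, by induction on n, the claim holds for every n ≥ 1.
Therefore the largest such d is 5.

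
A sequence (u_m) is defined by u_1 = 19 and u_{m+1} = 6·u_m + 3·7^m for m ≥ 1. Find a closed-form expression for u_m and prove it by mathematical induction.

u_m = -2·6^(m - 1) + 3·7^m

Computing the first terms: u_1 = 19, u_2 = 135, u_3 = 957. This suggests u_m = -2·6^(m - 1) + 3·7^m.
Base step (m = 1): the formula gives 19 = 19 = u_1.
Inductive step: assume the claim holds for m = i, so u_i = -2·6^(i - 1) + 3·7^i.
Then u_{i+1} = 6·u_i + 3·7^i = 6·(-2·6^(i - 1) + 3·7^i) + 3·7^i = -2·6^i + 3·7^(i + 1) = -2·6^((i+1) - 1) + 3·7^(i+1),
which is the claimed formula at m = i+1.
Hence, by induction on m, the claim holds for every m ≥ 1.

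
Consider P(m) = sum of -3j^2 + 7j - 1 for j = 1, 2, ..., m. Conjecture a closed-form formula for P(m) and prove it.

We claim P(m) = -m(m^2 - 2m - 2) for all m ≥ 1.
When m = 1: P(1) = 3, and the closed form gives 3. They agree.
For the inductive step, assume it holds for an arbitrary j ≥ 1, so P(j) = j(-j^2 + 2j + 2).
Then P(j+1) = P(j) + (-3j^2 + j + 3) = (j(-j^2 + 2j + 2)) + (-3j^2 + j + 3).
Simplifying, P(j+1) = -(j + 1)(j^2 - 3) = -(j+1)((j+1)^2 - 2(j+1) - 2),
which is the closed form with m = j+1.
By induction, the statement is established for all m ≥ 1.

P(m) = -m(m^2 - 2m - 2)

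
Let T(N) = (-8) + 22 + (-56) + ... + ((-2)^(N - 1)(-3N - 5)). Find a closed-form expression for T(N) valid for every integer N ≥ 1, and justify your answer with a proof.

T(N) = (-2)^N(N + 2) - 2

We claim T(N) = (-2)^N(N + 2) - 2 for all N ≥ 1.
When N = 1: T(1) = -8, and the closed form gives -8. They agree.
For the inductive step, assume it holds for an arbitrary j ≥ 1, so T(j) = (-2)^j(j + 2) - 2.
Then T(j+1) = T(j) + ((-2)^j(-3j - 8)) = ((-2)^j(j + 2) - 2) + ((-2)^j(-3j - 8)).
Simplifying, T(j+1) = -2(-2)^j·j - 6(-2)^j - 2 = (-2)^(j+1)((j+1) + 2) - 2,
which is the closed form with N = j+1.
This completes the induction.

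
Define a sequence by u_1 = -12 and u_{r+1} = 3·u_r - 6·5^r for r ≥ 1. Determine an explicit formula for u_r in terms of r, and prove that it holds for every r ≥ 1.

u_r = 3^r - 3·5^r

Computing the first terms: u_1 = -12, u_2 = -66, u_3 = -348. This suggests u_r = 3^r - 3·5^r.
Base step (r = 1): the formula gives -12 = -12 = u_1.
Inductive step: assume the claim holds for r = i, so u_i = 3^i - 3·5^i.
Then u_{i+1} = 3·u_i - 6·5^i = 3·(3^i - 3·5^i) - 6·5^i = 3^(i + 1) - 3·5^(i + 1),
which is the claimed formula at r = i+1.
This completes the induction.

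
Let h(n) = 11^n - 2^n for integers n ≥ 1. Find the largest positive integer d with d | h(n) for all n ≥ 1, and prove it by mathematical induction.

d = 9

Computing the first values: h(1) = 9 and h(2) = 117; gcd(9, 117) = 9, so d ≤ 9.
We prove 9 | 11^n - 2^n for all n ≥ 1 by induction on n.
Base step (n = 1): h(1) = 9 = 9·(1), so 9 | h(1).
Suppose the result is true for n = m, i.e. 9 | h(m). Then
11^{m+1} − 2^{m+1} = 11·11^m − 2·2^m = 11·(11^m − 2^m) + (9)·2^m. The first term is divisible by 9 by the inductive hypothesis, and the second term (9)·2^m is divisible by 9 since 9 | 9. Hence 9 | h(m+1).
By induction, the statement is established for all n ≥ 1.
Therefore the largest such d is 9.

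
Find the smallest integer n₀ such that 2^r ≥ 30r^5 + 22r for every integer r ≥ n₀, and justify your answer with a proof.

n₀ = 30

At r = 29: 536870912 < 615335108, so the inequality fails and n₀ ≥ 30. We prove 2^r ≥ 30r^5 + 22r for all r ≥ 30.
For the base case r = 30: 2^r = 1073741824 and 30r^5 + 22r = 729000660, so 1073741824 ≥ 729000660.
Inductive step: assume the claim holds for r = m, so 2^m ≥ 30m^5 + 22m.
Then 2^(m + 1) = 2·(2^m) ≥ 2·(30m^5 + 22m).
Also, for m ≥ 30 we have 2·(30m^5 + 22m) ≥ 30(m+1)^5 + 22(m+1), since 2·(30m^5 + 22m) − (30(m+1)^5 + 22(m+1)) = 30m^5 - 150m^4 - 300m^3 - 300m^2 - 128m - 52, which is nonnegative for all m ≥ 30.
Combining, 2^(m + 1) ≥ 30(m+1)^5 + 22(m+1).
This completes the induction.
Hence the smallest such n₀ is 30.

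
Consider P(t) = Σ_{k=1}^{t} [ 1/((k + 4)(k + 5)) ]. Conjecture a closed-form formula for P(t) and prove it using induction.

P(t) = t/(5(t + 5))

We claim P(t) = t/(5(t + 5)) for all t ≥ 1.
When t = 1: P(1) = 1/30, and the closed form gives 1/30. They agree.
Inductive step: assume the claim holds for t = k, so P(k) = k/(5(k + 5)).
Then P(k+1) = P(k) + (1/((k + 5)(k + 6))) = (k/(5(k + 5))) + (1/((k + 5)(k + 6))).
Simplifying, P(k+1) = (k + 1)/(5(k + 6)) = (k+1)/(5((k+1) + 5)),
which is the closed form with t = k+1.
This completes the induction.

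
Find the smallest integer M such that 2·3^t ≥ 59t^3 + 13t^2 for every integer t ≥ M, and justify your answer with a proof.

M = 10

At t = 9: 39366 < 44064, so the inequality fails and M ≥ 10. We prove 2·3^t ≥ 59t^3 + 13t^2 for all t ≥ 10.
Base case (t = 10): 2·3^t = 118098 and 59t^3 + 13t^2 = 60300, so 118098 ≥ 60300.
Inductive step: suppose the statement holds for some r ≥ 10, so 2·3^r ≥ 59r^3 + 13r^2.
Then 2·3^(r + 1) = 3·(2·3^r) ≥ 3·(59r^3 + 13r^2).
Also, for r ≥ 10 we have 3·(59r^3 + 13r^2) ≥ 59(r+1)^3 + 13(r+1)^2, since 3·(59r^3 + 13r^2) − (59(r+1)^3 + 13(r+1)^2) = 118r^3 - 151r^2 - 203r - 72, which is nonnegative for all r ≥ 10.
Combining, 2·3^(r + 1) ≥ 59(r+1)^3 + 13(r+1)^2.
Hence, by induction on t, the claim holds for every t ≥ 10.
Hence the smallest such M is 10.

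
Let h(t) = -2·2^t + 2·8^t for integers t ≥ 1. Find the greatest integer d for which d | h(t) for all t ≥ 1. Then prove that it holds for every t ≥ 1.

d = 12

Computing the first values: h(1) = 12 and h(2) = 120; gcd(12, 120) = 12, so d ≤ 12.
We prove 12 | -2·2^t + 2·8^t for all t ≥ 1 by induction on t.
Base step (t = 1): h(1) = 12 = 12·(1), so 12 | h(1).
Inductive step: assume the claim holds for t = r, i.e. 12 | h(r). Then
h(r+1) − 8·h(r) = (-2·2^(r+1) + 2·8^(r+1)) − 8·(-2·2^r + 2·8^r) = (-2)·2^r·(2 − 8) = (12)·2^r. Since 12 | h(r) by the inductive hypothesis, 12 | 8·h(r); and 12 | 12 since 12 = 12·1. Therefore 12 | h(r+1).
By induction, the statement is established for all t ≥ 1.
Therefore the largest such d is 12.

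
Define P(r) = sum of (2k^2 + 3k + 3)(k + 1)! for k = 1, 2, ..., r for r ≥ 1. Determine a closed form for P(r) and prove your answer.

We claim P(r) = (2r + 1)(r + 2)! - 2 for all r ≥ 1.
For the base case r = 1: P(1) = 16, and the closed form gives 16. They agree.
Suppose the result is true for r = k, so P(k) = (2k + 1)(k + 2)! - 2.
Then P(k+1) = P(k) + ((2k^2 + 7k + 8)(k + 2)!) = ((2k + 1)(k + 2)! - 2) + ((2k^2 + 7k + 8)(k + 2)!).
Simplifying, P(k+1) = (2(k+1) + 1)((k+1) + 2)! - 2,
which is the closed form with r = k+1.
Hence, by induction on r, the claim holds for every r ≥ 1.

P(r) = (2r + 1)(r + 2)! - 2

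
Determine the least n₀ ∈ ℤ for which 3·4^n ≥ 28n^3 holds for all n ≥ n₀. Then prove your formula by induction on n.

At n = 5: 3072 < 3500, so the inequality fails and n₀ ≥ 6. We prove 3·4^n ≥ 28n^3 for all n ≥ 6.
When n = 6: 3·4^n = 12288 and 28n^3 = 6048, so 12288 ≥ 6048.
For the inductive step, assume it holds for an arbitrary i ≥ 6, so 3·4^i ≥ 28i^3.
Then 3·4^(i + 1) = 4·(3·4^i) ≥ 4·(28i^3).
Also, for i ≥ 6 we have 4·(28i^3) ≥ 28(i+1)^3, since 4 ≥ (1 + 1/i)^3 for all i ≥ 6.
Combining, 3·4^(i + 1) ≥ 28(i+1)^3.
This completes the induction.
Hence the smallest such n₀ is 6.

n₀ = 6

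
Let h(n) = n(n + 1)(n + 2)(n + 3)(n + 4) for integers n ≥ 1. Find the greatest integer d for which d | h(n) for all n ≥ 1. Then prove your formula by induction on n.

Computing the first values: h(1) = 120 and h(2) = 720; gcd(120, 720) = 120, so d ≤ 120.
We prove 120 | n(n + 1)(n + 2)(n + 3)(n + 4) for all n ≥ 1 by induction on n.
Base case (n = 1): h(1) = 120 = 120·(1), so 120 | h(1).
Suppose the result is true for n = i, i.e. 120 | h(i). Then
h(i+1) − h(i) = (i+1)·(i+2)·(i+3)·(i+4)·(i+5) − i·(i+1)·(i+2)·(i+3)·(i+4) = (i+1)·(i+2)·(i+3)·(i+4)·[(i+5) − i] = 5·(i+1)·(i+2)·(i+3)·(i+4). The product of 4 consecutive integers is divisible by (4)! = 24, so h(i+1) − h(i) is divisible by 5·24 = 120. By the inductive hypothesis 120 | h(i), hence 120 | h(i+1).
This completes the induction.
Therefore the largest such d is 120.

d = 120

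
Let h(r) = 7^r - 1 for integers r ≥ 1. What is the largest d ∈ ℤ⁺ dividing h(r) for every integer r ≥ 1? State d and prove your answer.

Computing the first values: h(1) = 6 and h(2) = 48; gcd(6, 48) = 6, so d ≤ 6.
We prove 6 | 7^r - 1 for all r ≥ 1 by induction on r.
Base case (r = 1): h(1) = 6 = 6·(1), so 6 | h(1).
For the inductive step, assume it holds for an arbitrary m ≥ 1, i.e. 6 | h(m). Then
7^{m+1} − 1^{m+1} = 7·7^m − 1·1^m = 7·(7^m − 1^m) + (6)·1^m. The first term is divisible by 6 by the inductive hypothesis, and the second term (6)·1^m is divisible by 6 since 6 | 6. Hence 6 | h(m+1).
By induction, the statement is established for all r ≥ 1.
Therefore the largest such d is 6.

d = 6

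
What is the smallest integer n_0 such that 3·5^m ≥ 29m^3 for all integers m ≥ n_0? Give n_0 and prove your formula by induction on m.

At m = 3: 375 < 783, so the inequality fails and n_0 ≥ 4. We prove 3·5^m ≥ 29m^3 for all m ≥ 4.
For the base case m = 4: 3·5^m = 1875 and 29m^3 = 1856, so 1875 ≥ 1856.
Inductive step: suppose the statement holds for some i ≥ 4, so 3·5^i ≥ 29i^3.
Then 3·5^(i + 1) = 5·(3·5^i) ≥ 5·(29i^3).
Also, for i ≥ 4 we have 5·(29i^3) ≥ 29(i+1)^3, since 5 ≥ (1 + 1/i)^3 for all i ≥ 4.
Combining, 3·5^(i + 1) ≥ 29(i+1)^3.
By the principle of mathematical induction, the result holds for all m ≥ 4.
Hence the smallest such n_0 is 4.

n_0 = 4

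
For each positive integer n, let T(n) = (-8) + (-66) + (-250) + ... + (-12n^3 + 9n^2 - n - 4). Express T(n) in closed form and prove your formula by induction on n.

T(n) = -n(3n^3 + 3n^2 - n + 3)

We claim T(n) = -n(3n^3 + 3n^2 - n + 3) for all n ≥ 1.
Base step (n = 1): T(1) = -8, and the closed form gives -8. They agree.
Suppose the result is true for n = k, so T(k) = k(-3k^3 - 3k^2 + k - 3).
Then T(k+1) = T(k) + (-k - 12(k + 1)^3 + 9(k + 1)^2 - 5) = (k(-3k^3 - 3k^2 + k - 3)) + (-k - 12(k + 1)^3 + 9(k + 1)^2 - 5).
Simplifying, T(k+1) = -(k + 1)(3k^3 + 12k^2 + 14k + 8) = -(k+1)(3(k+1)^3 + 3(k+1)^2 - (k+1) + 3),
which is the closed form with n = k+1.
By the principle of mathematical induction, the result holds for all n ≥ 1.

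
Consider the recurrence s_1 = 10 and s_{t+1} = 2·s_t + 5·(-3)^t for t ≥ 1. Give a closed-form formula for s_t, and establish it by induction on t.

s_t = -(-3)^t + 7·2^(t - 1)

Computing the first terms: s_1 = 10, s_2 = 5, s_3 = 55. This suggests s_t = -(-3)^t + 7·2^(t - 1).
When t = 1: the formula gives 10 = 10 = s_1.
Inductive step: assume the claim holds for t = i, so s_i = -(-3)^i + 7·2^(i - 1).
Then s_{i+1} = 2·s_i + 5·(-3)^i = 2·(-(-3)^i + 7·2^(i - 1)) + 5·(-3)^i = -(-3)^(i + 1) + 7·2^i = -(-3)^(i+1) + 7·2^((i+1) - 1),
which is the claimed formula at t = i+1.
By induction, the statement is established for all t ≥ 1.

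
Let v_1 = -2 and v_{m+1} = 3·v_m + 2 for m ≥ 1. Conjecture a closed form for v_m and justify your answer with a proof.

v_m = -3^(m - 1) - 1

Computing the first terms: v_1 = -2, v_2 = -4, v_3 = -10. This suggests v_m = -3^(m - 1) - 1.
For the base case m = 1: the formula gives -2 = -2 = v_1.
Inductive step: assume the claim holds for m = p, so v_p = -3^(p - 1) - 1.
Then v_{p+1} = 3·v_p + 2 = 3·(-3^(p - 1) - 1) + 2 = -3^p - 1 = -3^((p+1) - 1) - 1,
which is the claimed formula at m = p+1.
This completes the induction.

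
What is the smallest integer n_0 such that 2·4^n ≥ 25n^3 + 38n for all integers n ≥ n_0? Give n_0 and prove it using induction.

At n = 5: 2048 < 3315, so the inequality fails and n_0 ≥ 6. We prove 2·4^n ≥ 25n^3 + 38n for all n ≥ 6.
When n = 6: 2·4^n = 8192 and 25n^3 + 38n = 5628, so 8192 ≥ 5628.
Inductive step: suppose the statement holds for some m ≥ 6, so 2·4^m ≥ 25m^3 + 38m.
Then 2·4^(m + 1) = 4·(2·4^m) ≥ 4·(25m^3 + 38m).
Also, for m ≥ 6 we have 4·(25m^3 + 38m) ≥ 25(m+1)^3 + 38(m+1), since 4·(25m^3 + 38m) − (25(m+1)^3 + 38(m+1)) = 75m^3 - 75m^2 + 39m - 63, which is nonnegative for all m ≥ 6.
Combining, 2·4^(m + 1) ≥ 25(m+1)^3 + 38(m+1).
This completes the induction.
Hence the smallest such n_0 is 6.

n_0 = 6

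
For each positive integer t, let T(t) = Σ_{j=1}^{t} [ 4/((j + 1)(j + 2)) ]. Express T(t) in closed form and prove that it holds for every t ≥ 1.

We claim T(t) = 2t/(t + 2) for all t ≥ 1.
Base step (t = 1): T(1) = 2/3, and the closed form gives 2/3. They agree.
Inductive step: assume the claim holds for t = j, so T(j) = 2j/(j + 2).
Then T(j+1) = T(j) + (4/((j + 2)(j + 3))) = (2j/(j + 2)) + (4/((j + 2)(j + 3))).
Simplifying, T(j+1) = 2(j + 1)/(j + 3) = 2(j+1)/((j+1) + 2),
which is the closed form with t = j+1.
By the principle of mathematical induction, the result holds for all t ≥ 1.

T(t) = 2t/(t + 2)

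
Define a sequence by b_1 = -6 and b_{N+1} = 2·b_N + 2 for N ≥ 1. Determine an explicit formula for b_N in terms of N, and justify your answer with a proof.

Computing the first terms: b_1 = -6, b_2 = -10, b_3 = -18. This suggests b_N = -2^(N + 1) - 2.
Base step (N = 1): the formula gives -6 = -6 = b_1.
For the inductive step, assume it holds for an arbitrary p ≥ 1, so b_p = -2^(p + 1) - 2.
Then b_{p+1} = 2·b_p + 2 = 2·(-2^(p + 1) - 2) + 2 = -2^(p + 2) - 2 = -2^((p+1) + 1) - 2,
which is the claimed formula at N = p+1.
This completes the induction.

b_N = -2^(N + 1) - 2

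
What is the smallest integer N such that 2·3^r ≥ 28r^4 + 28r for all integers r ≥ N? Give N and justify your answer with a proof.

At r = 11: 354294 < 410256, so the inequality fails and N ≥ 12. We prove 2·3^r ≥ 28r^4 + 28r for all r ≥ 12.
When r = 12: 2·3^r = 1062882 and 28r^4 + 28r = 580944, so 1062882 ≥ 580944.
Inductive step: suppose the statement holds for some p ≥ 12, so 2·3^p ≥ 28p^4 + 28p.
Then 2·3^(p + 1) = 3·(2·3^p) ≥ 3·(28p^4 + 28p).
Also, for p ≥ 12 we have 3·(28p^4 + 28p) ≥ 28(p+1)^4 + 28(p+1), since 3·(28p^4 + 28p) − (28(p+1)^4 + 28(p+1)) = 56p^4 - 112p^3 - 168p^2 - 56p - 56, which is nonnegative for all p ≥ 12.
Combining, 2·3^(p + 1) ≥ 28(p+1)^4 + 28(p+1).
By the principle of mathematical induction, the result holds for all r ≥ 12.
Hence the smallest such N is 12.

N = 12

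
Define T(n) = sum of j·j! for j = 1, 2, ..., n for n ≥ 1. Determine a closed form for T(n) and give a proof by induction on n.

T(n) = (n + 1)! - 1

We claim T(n) = (n + 1)! - 1 for all n ≥ 1.
When n = 1: T(1) = 1, and the closed form gives 1. They agree.
Suppose the result is true for n = j, so T(j) = (j + 1)! - 1.
Then T(j+1) = T(j) + ((j + 1)(j + 1)!) = ((j + 1)! - 1) + ((j + 1)(j + 1)!).
Simplifying, T(j+1) = ((j+1) + 1)! - 1,
which is the closed form with n = j+1.
By the principle of mathematical induction, the result holds for all n ≥ 1.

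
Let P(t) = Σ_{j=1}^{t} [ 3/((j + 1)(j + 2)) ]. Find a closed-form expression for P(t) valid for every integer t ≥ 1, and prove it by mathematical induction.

P(t) = 3t/(2(t + 2))

We claim P(t) = 3t/(2(t + 2)) for all t ≥ 1.
When t = 1: P(1) = 1/2, and the closed form gives 1/2. They agree.
Suppose the result is true for t = j, so P(j) = 3j/(2(j + 2)).
Then P(j+1) = P(j) + (3/((j + 2)(j + 3))) = (3j/(2(j + 2))) + (3/((j + 2)(j + 3))).
Simplifying, P(j+1) = 3(j + 1)/(2(j + 3)) = 3(j+1)/(2((j+1) + 2)),
which is the closed form with t = j+1.
By induction, the statement is established for all t ≥ 1.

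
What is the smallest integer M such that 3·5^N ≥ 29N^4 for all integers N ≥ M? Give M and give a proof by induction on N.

At N = 5: 9375 < 18125, so the inequality fails and M ≥ 6. We prove 3·5^N ≥ 29N^4 for all N ≥ 6.
For the base case N = 6: 3·5^N = 46875 and 29N^4 = 37584, so 46875 ≥ 37584.
Suppose the result is true for N = j, so 3·5^j ≥ 29j^4.
Then 3·5^(j + 1) = 5·(3·5^j) ≥ 5·(29j^4).
Also, for j ≥ 6 we have 5·(29j^4) ≥ 29(j+1)^4, since 5 ≥ (1 + 1/j)^4 for all j ≥ 6.
Combining, 3·5^(j + 1) ≥ 29(j+1)^4.
By induction, the statement is established for all N ≥ 6.
Hence the smallest such M is 6.

M = 6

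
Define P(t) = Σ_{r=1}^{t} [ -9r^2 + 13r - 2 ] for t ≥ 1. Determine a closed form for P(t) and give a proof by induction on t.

We claim P(t) = -t(3t^2 - 2t - 3) for all t ≥ 1.
For the base case t = 1: P(1) = 2, and the closed form gives 2. They agree.
For the inductive step, assume it holds for an arbitrary r ≥ 1, so P(r) = r(-3r^2 + 2r + 3).
Then P(r+1) = P(r) + (-9r^2 - 5r + 2) = (r(-3r^2 + 2r + 3)) + (-9r^2 - 5r + 2).
Simplifying, P(r+1) = -(r + 1)(3r^2 + 4r - 2) = -(r+1)(3(r+1)^2 - 2(r+1) - 3),
which is the closed form with t = r+1.
By the principle of mathematical induction, the result holds for all t ≥ 1.

P(t) = -t(3t^2 - 2t - 3)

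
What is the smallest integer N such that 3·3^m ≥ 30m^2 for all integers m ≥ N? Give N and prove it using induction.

At m = 5: 729 < 750, so the inequality fails and N ≥ 6. We prove 3·3^m ≥ 30m^2 for all m ≥ 6.
Base case (m = 6): 3·3^m = 2187 and 30m^2 = 1080, so 2187 ≥ 1080.
Inductive step: assume the claim holds for m = k, so 3·3^k ≥ 30k^2.
Then 3·3^(k + 1) = 3·(3·3^k) ≥ 3·(30k^2).
Also, for k ≥ 6 we have 3·(30k^2) ≥ 30(k+1)^2, since 3 ≥ (1 + 1/k)^2 for all k ≥ 6.
Combining, 3·3^(k + 1) ≥ 30(k+1)^2.
This completes the induction.
Hence the smallest such N is 6.

N = 6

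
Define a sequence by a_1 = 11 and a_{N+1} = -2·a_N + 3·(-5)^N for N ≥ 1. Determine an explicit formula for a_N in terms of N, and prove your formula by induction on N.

a_N = -3(-2)^N - (-5)^N

Computing the first terms: a_1 = 11, a_2 = -37, a_3 = 149. This suggests a_N = -3(-2)^N - (-5)^N.
When N = 1: the formula gives 11 = 11 = a_1.
For the inductive step, assume it holds for an arbitrary k ≥ 1, so a_k = -3(-2)^k - (-5)^k.
Then a_{k+1} = -2·a_k + 3·(-5)^k = -2·(-3(-2)^k - (-5)^k) + 3·(-5)^k = -3(-2)^(k + 1) - (-5)^(k + 1),
which is the claimed formula at N = k+1.
By the principle of mathematical induction, the result holds for all N ≥ 1.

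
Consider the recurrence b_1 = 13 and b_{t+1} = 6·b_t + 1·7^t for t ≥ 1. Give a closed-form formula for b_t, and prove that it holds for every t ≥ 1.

Computing the first terms: b_1 = 13, b_2 = 85, b_3 = 559. This suggests b_t = 6^t + 7^t.
Base case (t = 1): the formula gives 13 = 13 = b_1.
Inductive step: suppose the statement holds for some k ≥ 1, so b_k = 6^k + 7^k.
Then b_{k+1} = 6·b_k + 1·7^k = 6·(6^k + 7^k) + 1·7^k = 6^(k + 1) + 7^(k + 1),
which is the claimed formula at t = k+1.
By induction, the statement is established for all t ≥ 1.

b_t = 6^t + 7^t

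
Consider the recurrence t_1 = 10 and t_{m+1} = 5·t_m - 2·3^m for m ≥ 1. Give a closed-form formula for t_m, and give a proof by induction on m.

Computing the first terms: t_1 = 10, t_2 = 44, t_3 = 202. This suggests t_m = 3^m + 7·5^(m - 1).
When m = 1: the formula gives 10 = 10 = t_1.
Inductive step: suppose the statement holds for some k ≥ 1, so t_k = 3^k + 7·5^(k - 1).
Then t_{k+1} = 5·t_k - 2·3^k = 5·(3^k + 7·5^(k - 1)) - 2·3^k = 3^(k + 1) + 7·5^k = 3^(k+1) + 7·5^((k+1) - 1),
which is the claimed formula at m = k+1.
Hence, by induction on m, the claim holds for every m ≥ 1.

t_m = 3^m + 7·5^(m - 1)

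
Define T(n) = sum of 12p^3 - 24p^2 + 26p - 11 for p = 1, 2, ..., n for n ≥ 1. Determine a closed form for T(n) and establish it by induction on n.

We claim T(n) = n(3n^3 - 2n^2 + 4n - 2) for all n ≥ 1.
For the base case n = 1: T(1) = 3, and the closed form gives 3. They agree.
Inductive step: assume the claim holds for n = p, so T(p) = p(3p^3 - 2p^2 + 4p - 2).
Then T(p+1) = T(p) + (12p^3 + 12p^2 + 14p + 3) = (p(3p^3 - 2p^2 + 4p - 2)) + (12p^3 + 12p^2 + 14p + 3).
Simplifying, T(p+1) = (p + 1)(3p^3 + 7p^2 + 9p + 3) = (p+1)(3(p+1)^3 - 2(p+1)^2 + 4(p+1) - 2),
which is the closed form with n = p+1.
This completes the induction.

T(n) = n(3n^3 - 2n^2 + 4n - 2)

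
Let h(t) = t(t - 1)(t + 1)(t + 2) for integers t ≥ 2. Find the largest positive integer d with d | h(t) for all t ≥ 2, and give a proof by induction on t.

d = 24

Computing the first values: h(2) = 24 and h(3) = 120; gcd(24, 120) = 24, so d ≤ 24.
We prove 24 | t(t - 1)(t + 1)(t + 2) for all t ≥ 2 by induction on t.
Base case (t = 2): h(2) = 24 = 24·(1), so 24 | h(2).
For the inductive step, assume it holds for an arbitrary i ≥ 2, i.e. 24 | h(i). Then
h(i+1) − h(i) = i·(i+1)·(i+2)·(i+3) − (i-1)·i·(i+1)·(i+2) = i·(i+1)·(i+2)·[(i+3) − (i-1)] = 4·i·(i+1)·(i+2). The product of 3 consecutive integers is divisible by (3)! = 6, so h(i+1) − h(i) is divisible by 4·6 = 24. By the inductive hypothesis 24 | h(i), hence 24 | h(i+1).
By the principle of mathematical induction, the result holds for all t ≥ 2.
Therefore the largest such d is 24.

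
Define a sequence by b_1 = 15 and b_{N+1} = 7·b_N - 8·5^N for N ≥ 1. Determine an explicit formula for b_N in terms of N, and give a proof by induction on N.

b_N = 4·5^N - 5·7^(N - 1)

Computing the first terms: b_1 = 15, b_2 = 65, b_3 = 255. This suggests b_N = 4·5^N - 5·7^(N - 1).
When N = 1: the formula gives 15 = 15 = b_1.
Suppose the result is true for N = j, so b_j = 4·5^j - 5·7^(j - 1).
Then b_{j+1} = 7·b_j - 8·5^j = 7·(4·5^j - 5·7^(j - 1)) - 8·5^j = 4·5^(j + 1) - 5·7^j = 4·5^(j+1) - 5·7^((j+1) - 1),
which is the claimed formula at N = j+1.
This completes the induction.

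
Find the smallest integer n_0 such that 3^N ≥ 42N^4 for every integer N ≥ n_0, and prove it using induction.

n_0 = 13

At N = 12: 531441 < 870912, so the inequality fails and n_0 ≥ 13. We prove 3^N ≥ 42N^4 for all N ≥ 13.
For the base case N = 13: 3^N = 1594323 and 42N^4 = 1199562, so 1594323 ≥ 1199562.
Suppose the result is true for N = k, so 3^k ≥ 42k^4.
Then 3^(k + 1) = 3·(3^k) ≥ 3·(42k^4).
Also, for k ≥ 13 we have 3·(42k^4) ≥ 42(k+1)^4, since 3 ≥ (1 + 1/k)^4 for all k ≥ 13.
Combining, 3^(k + 1) ≥ 42(k+1)^4.
Hence, by induction on N, the claim holds for every N ≥ 13.
Hence the smallest such n_0 is 13.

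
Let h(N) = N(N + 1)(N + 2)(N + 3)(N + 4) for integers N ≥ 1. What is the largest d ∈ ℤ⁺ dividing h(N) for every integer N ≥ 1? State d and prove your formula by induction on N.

Computing the first values: h(1) = 120 and h(2) = 720; gcd(120, 720) = 120, so d ≤ 120.
We prove 120 | N(N + 1)(N + 2)(N + 3)(N + 4) for all N ≥ 1 by induction on N.
For the base case N = 1: h(1) = 120 = 120·(1), so 120 | h(1).
Inductive step: suppose the statement holds for some k ≥ 1, i.e. 120 | h(k). Then
h(k+1) − h(k) = (k+1)·(k+2)·(k+3)·(k+4)·(k+5) − k·(k+1)·(k+2)·(k+3)·(k+4) = (k+1)·(k+2)·(k+3)·(k+4)·[(k+5) − k] = 5·(k+1)·(k+2)·(k+3)·(k+4). The product of 4 consecutive integers is divisible by (4)! = 24, so h(k+1) − h(k) is divisible by 5·24 = 120. By the inductive hypothesis 120 | h(k), hence 120 | h(k+1).
By induction, the statement is established for all N ≥ 1.
Therefore the largest such d is 120.

d = 120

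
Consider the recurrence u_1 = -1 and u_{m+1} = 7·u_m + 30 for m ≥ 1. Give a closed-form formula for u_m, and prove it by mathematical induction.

Computing the first terms: u_1 = -1, u_2 = 23, u_3 = 191. This suggests u_m = 4·7^(m - 1) - 5.
Base step (m = 1): the formula gives -1 = -1 = u_1.
Inductive step: suppose the statement holds for some i ≥ 1, so u_i = 4·7^(i - 1) - 5.
Then u_{i+1} = 7·u_i + 30 = 7·(4·7^(i - 1) - 5) + 30 = 4·7^i - 5 = 4·7^((i+1) - 1) - 5,
which is the claimed formula at m = i+1.
By induction, the statement is established for all m ≥ 1.

u_m = 4·7^(m - 1) - 5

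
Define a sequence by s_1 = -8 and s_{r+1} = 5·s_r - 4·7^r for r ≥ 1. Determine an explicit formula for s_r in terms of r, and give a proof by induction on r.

Computing the first terms: s_1 = -8, s_2 = -68, s_3 = -536. This suggests s_r = 6·5^(r - 1) - 2·7^r.
Base step (r = 1): the formula gives -8 = -8 = s_1.
Inductive step: suppose the statement holds for some p ≥ 1, so s_p = 6·5^(p - 1) - 2·7^p.
Then s_{p+1} = 5·s_p - 4·7^p = 5·(6·5^(p - 1) - 2·7^p) - 4·7^p = 6·5^p - 2·7^(p + 1) = 6·5^((p+1) - 1) - 2·7^(p+1),
which is the claimed formula at r = p+1.
This completes the induction.

s_r = 6·5^(r - 1) - 2·7^r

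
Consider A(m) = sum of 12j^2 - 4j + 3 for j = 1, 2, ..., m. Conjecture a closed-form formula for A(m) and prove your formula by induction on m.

A(m) = m(4m^2 + 4m + 3)

We claim A(m) = m(4m^2 + 4m + 3) for all m ≥ 1.
For the base case m = 1: A(1) = 11, and the closed form gives 11. They agree.
Suppose the result is true for m = j, so A(j) = j(4j^2 + 4j + 3).
Then A(j+1) = A(j) + (12j^2 + 20j + 11) = (j(4j^2 + 4j + 3)) + (12j^2 + 20j + 11).
Simplifying, A(j+1) = (j + 1)(4j^2 + 12j + 11) = (j+1)(4(j+1)^2 + 4(j+1) + 3),
which is the closed form with m = j+1.
By the principle of mathematical induction, the result holds for all m ≥ 1.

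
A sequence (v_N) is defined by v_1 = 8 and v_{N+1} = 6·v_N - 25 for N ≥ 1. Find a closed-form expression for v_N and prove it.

v_N = 3·6^(N - 1) + 5

Computing the first terms: v_1 = 8, v_2 = 23, v_3 = 113. This suggests v_N = 3·6^(N - 1) + 5.
Base case (N = 1): the formula gives 8 = 8 = v_1.
Inductive step: suppose the statement holds for some i ≥ 1, so v_i = 3·6^(i - 1) + 5.
Then v_{i+1} = 6·v_i - 25 = 6·(3·6^(i - 1) + 5) - 25 = 3·6^i + 5 = 3·6^((i+1) - 1) + 5,
which is the claimed formula at N = i+1.
By induction, the statement is established for all N ≥ 1.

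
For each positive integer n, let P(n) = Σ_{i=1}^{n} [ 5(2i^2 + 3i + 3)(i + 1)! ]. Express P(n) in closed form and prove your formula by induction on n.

We claim P(n) = (10n + 5)(n + 2)! - 10 for all n ≥ 1.
Base case (n = 1): P(1) = 80, and the closed form gives 80. They agree.
Inductive step: assume the claim holds for n = i, so P(i) = (10i + 5)(i + 2)! - 10.
Then P(i+1) = P(i) + (5(2i^2 + 7i + 8)(i + 2)!) = ((10i + 5)(i + 2)! - 10) + (5(2i^2 + 7i + 8)(i + 2)!).
Simplifying, P(i+1) = (10(i+1) + 5)((i+1) + 2)! - 10,
which is the closed form with n = i+1.
By the principle of mathematical induction, the result holds for all n ≥ 1.

P(n) = (10n + 5)(n + 2)! - 10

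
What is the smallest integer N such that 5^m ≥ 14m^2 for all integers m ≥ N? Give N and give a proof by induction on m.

N = 4

At m = 3: 125 < 126, so the inequality fails and N ≥ 4. We prove 5^m ≥ 14m^2 for all m ≥ 4.
Base case (m = 4): 5^m = 625 and 14m^2 = 224, so 625 ≥ 224.
For the inductive step, assume it holds for an arbitrary r ≥ 4, so 5^r ≥ 14r^2.
Then 5^(r + 1) = 5·(5^r) ≥ 5·(14r^2).
Also, for r ≥ 4 we have 5·(14r^2) ≥ 14(r+1)^2, since 5 ≥ (1 + 1/r)^2 for all r ≥ 4.
Combining, 5^(r + 1) ≥ 14(r+1)^2.
By induction, the statement is established for all m ≥ 4.
Hence the smallest such N is 4.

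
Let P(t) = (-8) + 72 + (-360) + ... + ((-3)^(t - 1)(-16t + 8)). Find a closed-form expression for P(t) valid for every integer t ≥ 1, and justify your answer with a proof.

We claim P(t) = (-3)^t(4t - 1) + 1 for all t ≥ 1.
Base step (t = 1): P(1) = -8, and the closed form gives -8. They agree.
Suppose the result is true for t = m, so P(m) = (-3)^m(4m - 1) + 1.
Then P(m+1) = P(m) + ((-3)^m(-16m - 8)) = ((-3)^m(4m - 1) + 1) + ((-3)^m(-16m - 8)).
Simplifying, P(m+1) = -12(-3)^m·m - 9(-3)^m + 1 = (-3)^(m+1)(4(m+1) - 1) + 1,
which is the closed form with t = m+1.
Hence, by induction on t, the claim holds for every t ≥ 1.

P(t) = (-3)^t(4t - 1) + 1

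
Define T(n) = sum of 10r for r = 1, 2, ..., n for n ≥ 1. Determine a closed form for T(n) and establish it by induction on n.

T(n) = 5n(n + 1)

We claim T(n) = 5n(n + 1) for all n ≥ 1.
Base step (n = 1): T(1) = 10, and the closed form gives 10. They agree.
Suppose the result is true for n = r, so T(r) = 5r(r + 1).
Then T(r+1) = T(r) + (10r + 10) = (5r(r + 1)) + (10r + 10).
Simplifying, T(r+1) = 5(r + 1)(r + 2) = 5(r+1)((r+1) + 1),
which is the closed form with n = r+1.
By induction, the statement is established for all n ≥ 1.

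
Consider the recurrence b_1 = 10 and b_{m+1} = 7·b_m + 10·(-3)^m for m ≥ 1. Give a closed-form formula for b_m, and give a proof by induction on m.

b_m = -(-3)^m + 7^m

Computing the first terms: b_1 = 10, b_2 = 40, b_3 = 370. This suggests b_m = -(-3)^m + 7^m.
Base case (m = 1): the formula gives 10 = 10 = b_1.
For the inductive step, assume it holds for an arbitrary k ≥ 1, so b_k = -(-3)^k + 7^k.
Then b_{k+1} = 7·b_k + 10·(-3)^k = 7·(-(-3)^k + 7^k) + 10·(-3)^k = -(-3)^(k + 1) + 7^(k + 1),
which is the claimed formula at m = k+1.
By the principle of mathematical induction, the result holds for all m ≥ 1.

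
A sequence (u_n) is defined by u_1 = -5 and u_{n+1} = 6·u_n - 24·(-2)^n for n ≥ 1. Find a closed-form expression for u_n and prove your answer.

u_n = 3(-2)^n + 6^(n - 1)

Computing the first terms: u_1 = -5, u_2 = 18, u_3 = 12. This suggests u_n = 3(-2)^n + 6^(n - 1).
When n = 1: the formula gives -5 = -5 = u_1.
For the inductive step, assume it holds for an arbitrary i ≥ 1, so u_i = 3(-2)^i + 6^(i - 1).
Then u_{i+1} = 6·u_i - 24·(-2)^i = 6·(3(-2)^i + 6^(i - 1)) - 24·(-2)^i = 3(-2)^(i + 1) + 6^i = 3(-2)^(i+1) + 6^((i+1) - 1),
which is the claimed formula at n = i+1.
Hence, by induction on n, the claim holds for every n ≥ 1.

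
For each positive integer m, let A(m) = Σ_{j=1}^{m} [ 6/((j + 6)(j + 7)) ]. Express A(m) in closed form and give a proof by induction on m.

We claim A(m) = 6m/(7(m + 7)) for all m ≥ 1.
Base step (m = 1): A(1) = 3/28, and the closed form gives 3/28. They agree.
Suppose the result is true for m = j, so A(j) = 6j/(7(j + 7)).
Then A(j+1) = A(j) + (6/((j + 7)(j + 8))) = (6j/(7(j + 7))) + (6/((j + 7)(j + 8))).
Simplifying, A(j+1) = 6(j + 1)/(7(j + 8)) = 6(j+1)/(7((j+1) + 7)),
which is the closed form with m = j+1.
Hence, by induction on m, the claim holds for every m ≥ 1.

A(m) = 6m/(7(m + 7))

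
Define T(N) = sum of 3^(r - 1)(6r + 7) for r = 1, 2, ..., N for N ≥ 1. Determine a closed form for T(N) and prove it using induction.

T(N) = 3^N(3N + 2) - 2

We claim T(N) = 3^N(3N + 2) - 2 for all N ≥ 1.
When N = 1: T(1) = 13, and the closed form gives 13. They agree.
Inductive step: assume the claim holds for N = r, so T(r) = 3^r(3r + 2) - 2.
Then T(r+1) = T(r) + (3^r(6r + 13)) = (3^r(3r + 2) - 2) + (3^r(6r + 13)).
Simplifying, T(r+1) = 9·3^r·r + 15·3^r - 2 = 3^(r+1)(3(r+1) + 2) - 2,
which is the closed form with N = r+1.
Hence, by induction on N, the claim holds for every N ≥ 1.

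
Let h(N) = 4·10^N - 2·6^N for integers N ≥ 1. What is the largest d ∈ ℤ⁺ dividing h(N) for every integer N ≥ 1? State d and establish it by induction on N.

d = 4

Computing the first values: h(1) = 28 and h(2) = 328; gcd(28, 328) = 4, so d ≤ 4.
We prove 4 | 4·10^N - 2·6^N for all N ≥ 1 by induction on N.
When N = 1: h(1) = 28 = 4·(7), so 4 | h(1).
Suppose the result is true for N = k, i.e. 4 | h(k). Then
h(k+1) − 10·h(k) = (4·10^(k+1) - 2·6^(k+1)) − 10·(4·10^k - 2·6^k) = (-2)·6^k·(6 − 10) = (8)·6^k. Since 4 | h(k) by the inductive hypothesis, 4 | 10·h(k); and 4 | 8 since 8 = 4·2. Therefore 4 | h(k+1).
By induction, the statement is established for all N ≥ 1.
Therefore the largest such d is 4.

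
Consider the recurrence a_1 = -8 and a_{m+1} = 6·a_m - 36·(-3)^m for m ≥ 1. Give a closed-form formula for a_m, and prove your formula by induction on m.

a_m = 4(-3)^m + 4·6^(m - 1)

Computing the first terms: a_1 = -8, a_2 = 60, a_3 = 36. This suggests a_m = 4(-3)^m + 4·6^(m - 1).
Base case (m = 1): the formula gives -8 = -8 = a_1.
Inductive step: assume the claim holds for m = i, so a_i = 4(-3)^i + 4·6^(i - 1).
Then a_{i+1} = 6·a_i - 36·(-3)^i = 6·(4(-3)^i + 4·6^(i - 1)) - 36·(-3)^i = 4(-3)^(i + 1) + 4·6^i = 4(-3)^(i+1) + 4·6^((i+1) - 1),
which is the claimed formula at m = i+1.
Hence, by induction on m, the claim holds for every m ≥ 1.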